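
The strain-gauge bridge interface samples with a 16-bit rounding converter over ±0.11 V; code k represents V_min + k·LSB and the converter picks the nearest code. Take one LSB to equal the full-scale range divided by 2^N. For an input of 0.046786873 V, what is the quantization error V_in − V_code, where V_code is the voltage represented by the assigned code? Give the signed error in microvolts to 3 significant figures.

Full-scale range = 0.11 V − (-0.11 V) = 0.22 V. LSB = 0.22 V / 2^16 ≈ 3.357 µV.
(0.046786873 − (-0.11)) / LSB = 0.156786873 × 65536/0.22 = 46705.3841. Nearest integer: k = 46705.
V_code = -0.11 + (46705/65536) × 0.22 = 0.046785583496 V.
V_in − V_code = 0.046786873 − (0.046785583496) = +1.29 µV.

+1.29 µV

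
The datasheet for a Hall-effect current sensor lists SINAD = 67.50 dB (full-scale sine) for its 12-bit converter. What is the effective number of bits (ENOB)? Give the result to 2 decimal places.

10.92 bits

(67.50 − 1.76) / 6.02 = 65.74/6.02 = 10.9203 effective bits.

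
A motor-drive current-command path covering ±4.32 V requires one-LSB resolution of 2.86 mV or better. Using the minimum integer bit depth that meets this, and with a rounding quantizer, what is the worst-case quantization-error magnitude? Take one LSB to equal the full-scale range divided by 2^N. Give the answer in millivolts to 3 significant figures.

1.05 mV

Range = 4.32 − (-4.32) = 8.64 V.
Levels needed ≥ 8.64/2.86 mV = 3021. 2^12 = 4096 suffices, so N_min = 12.
LSB = 8.64 V ÷ 2^12 = 8.64/4096 V = 2.1094 mV.
|e|_max = LSB/2 = 1.05 mV.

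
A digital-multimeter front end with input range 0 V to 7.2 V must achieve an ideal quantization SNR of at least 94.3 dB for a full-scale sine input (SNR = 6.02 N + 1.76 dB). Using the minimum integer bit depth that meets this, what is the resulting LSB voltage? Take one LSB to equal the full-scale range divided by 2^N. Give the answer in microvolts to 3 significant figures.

110 µV

Full-scale range = 7.2 V.
6.02 N + 1.76 ≥ 94.3 gives N ≥ 15.372, so the minimum integer is 16.
Step size = 7.2/65536 V = 110 µV.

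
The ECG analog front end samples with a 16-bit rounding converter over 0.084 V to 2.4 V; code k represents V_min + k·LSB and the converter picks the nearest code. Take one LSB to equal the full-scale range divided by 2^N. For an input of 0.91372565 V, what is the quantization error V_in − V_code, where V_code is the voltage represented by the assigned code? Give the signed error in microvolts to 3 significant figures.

Range = 2.4 − (0.084) = 2.316 V. LSB = 2.316 V / 2^16 ≈ 35.34 µV.
(V_in − V_min)/LSB = (0.91372565 − (0.084)) × 65536/2.316 = 23478.7997 → nearest code k = 23479.
Reconstructed level: 0.084 + 23479 × 2.316/65536 V = 0.91373272705 V.
Error = V_in − V_code = 0.91372565 − (0.91373272705) = −7.08 µV.

−7.08 µV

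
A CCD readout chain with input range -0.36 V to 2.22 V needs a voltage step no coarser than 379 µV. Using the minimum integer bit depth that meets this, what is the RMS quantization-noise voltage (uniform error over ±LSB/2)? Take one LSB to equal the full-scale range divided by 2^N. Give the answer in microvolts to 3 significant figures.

90.9 µV

Span: 2.22 V − (-0.36 V) = 2.58 V.
Levels needed ≥ 2.58/379 µV = 6807. 2^13 = 8192 suffices, so N_min = 13.
Step size = 2.58/8192 V = 314.94 µV.
σ_q = LSB/√12 = 314.94 µV/3.4641 = 90.9 µV.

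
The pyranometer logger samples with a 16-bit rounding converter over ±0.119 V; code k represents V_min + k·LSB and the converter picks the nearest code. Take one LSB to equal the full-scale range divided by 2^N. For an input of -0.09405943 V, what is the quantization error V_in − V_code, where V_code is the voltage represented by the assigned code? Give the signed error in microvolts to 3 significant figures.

−1.20 µV

Range = 0.119 − (-0.119) = 0.238 V. LSB = 0.238 V / 2^16 ≈ 3.632 µV.
Position in LSBs: (-0.09405943 − (-0.119)) × 65536/0.238 = 6867.6689; rounding gives k = 6868.
V_code = -0.119 + (6868/65536) × 0.238 = -0.094058227539 V.
Error = V_in − V_code = -0.09405943 − (-0.094058227539) = −1.20 µV.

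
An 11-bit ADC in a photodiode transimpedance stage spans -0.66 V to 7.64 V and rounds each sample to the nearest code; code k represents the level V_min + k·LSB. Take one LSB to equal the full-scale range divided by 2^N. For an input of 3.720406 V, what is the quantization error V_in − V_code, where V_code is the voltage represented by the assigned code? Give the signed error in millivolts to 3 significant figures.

−0.600 mV

Range = 7.64 − (-0.66) = 8.3 V. LSB = 8.3 V / 2^11 ≈ 4.053 mV.
(3.720406 − (-0.66)) / LSB = 4.380406 × 2048/8.3 = 1080.8520. Nearest integer: k = 1081.
Reconstructed level: -0.66 + 1081 × 8.3/2048 V = 3.721005859 V.
Error = V_in − V_code = 3.720406 − (3.721005859) = −0.600 mV.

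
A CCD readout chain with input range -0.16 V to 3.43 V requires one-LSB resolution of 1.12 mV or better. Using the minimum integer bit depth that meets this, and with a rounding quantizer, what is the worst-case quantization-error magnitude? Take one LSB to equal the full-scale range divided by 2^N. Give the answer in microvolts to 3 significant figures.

Range = 3.43 − (-0.16) = 3.59 V.
Required number of levels: 3.59/1.12 mV = 3205.4; smallest N with 2^N ≥ that is 12.
One LSB is 3.59 V / 4096 = 0.87646 mV.
Half an LSB is 438 µV.

438 µV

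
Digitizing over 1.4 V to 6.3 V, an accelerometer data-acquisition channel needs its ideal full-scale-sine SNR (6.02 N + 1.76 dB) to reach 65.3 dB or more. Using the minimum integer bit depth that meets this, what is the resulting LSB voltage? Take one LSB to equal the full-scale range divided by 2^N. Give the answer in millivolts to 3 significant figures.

The full-scale span is 6.3 − (1.4) = 4.9 V.
Required N = ⌈(65.3 − 1.76)/6.02⌉ = ⌈10.555⌉ = 11.
One LSB is 4.9 V / 2048 = 2.39 mV.

2.39 mV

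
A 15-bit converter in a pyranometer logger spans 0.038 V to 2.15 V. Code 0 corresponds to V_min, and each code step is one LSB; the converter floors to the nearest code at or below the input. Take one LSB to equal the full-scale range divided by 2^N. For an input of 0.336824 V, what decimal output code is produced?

4636

Span: 2.15 V − (0.038 V) = 2.112 V. LSB = 2.112 V / 2^15 ≈ 64.45 µV.
code = ⌊(V_in − V_min)/LSB⌋ = ⌊(V_in − V_min) × 2^15 / range⌋
     = ⌊(0.336824 − (0.038)) × 32768 / 2.112⌋ = ⌊0.298824 × 32768/2.112⌋
     = ⌊4636.300⌋ = 4636.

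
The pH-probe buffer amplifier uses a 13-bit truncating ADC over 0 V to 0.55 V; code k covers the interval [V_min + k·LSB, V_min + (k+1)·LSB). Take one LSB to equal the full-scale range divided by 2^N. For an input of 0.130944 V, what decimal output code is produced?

Range is 0.55 V. LSB = 0.55 V / 2^13 ≈ 67.14 µV.
V_in − V_min = 0.130944 − (0) = 0.130944 V.
Divide by LSB: 0.130944 × 8192/0.55 = 1950.3514.
Truncating gives code 1950.

1950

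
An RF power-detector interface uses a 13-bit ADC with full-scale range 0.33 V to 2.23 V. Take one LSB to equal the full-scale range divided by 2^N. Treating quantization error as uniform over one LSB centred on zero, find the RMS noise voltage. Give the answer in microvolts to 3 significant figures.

67.0 µV

Span: 2.23 V − (0.33 V) = 1.9 V.
One LSB is 1.9 V / 8192 = 231.93 µV.
For a uniform distribution on [−LSB/2, +LSB/2], V_rms = LSB/√12 = 231.93 µV/3.4641 = 67.0 µV.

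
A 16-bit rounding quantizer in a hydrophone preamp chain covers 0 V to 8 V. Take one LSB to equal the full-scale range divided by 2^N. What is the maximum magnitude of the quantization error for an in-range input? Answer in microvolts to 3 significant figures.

61.0 µV

Span = 8 V.
One LSB is 8 V / 65536 = 122.07 µV.
|e|_max = LSB/2 = 61.0 µV.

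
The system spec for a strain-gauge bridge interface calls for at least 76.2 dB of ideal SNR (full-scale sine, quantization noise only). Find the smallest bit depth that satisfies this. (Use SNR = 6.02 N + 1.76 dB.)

13 bits

Solving 6.02 N ≥ 76.2 − 1.76: N ≥ 12.365. Round up → N = 13.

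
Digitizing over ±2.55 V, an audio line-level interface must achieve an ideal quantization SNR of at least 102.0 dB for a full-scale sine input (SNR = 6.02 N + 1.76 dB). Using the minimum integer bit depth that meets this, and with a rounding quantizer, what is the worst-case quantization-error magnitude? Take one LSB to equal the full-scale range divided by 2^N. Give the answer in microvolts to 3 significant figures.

19.5 µV

Full-scale range = 2.55 V − (-2.55 V) = 5.1 V.
6.02 N + 1.76 ≥ 102.0 gives N ≥ 16.651, so the minimum integer is 17.
Step size = 5.1/131072 V = 38.910 µV.
Max error for round-to-nearest is LSB/2 = 19.5 µV.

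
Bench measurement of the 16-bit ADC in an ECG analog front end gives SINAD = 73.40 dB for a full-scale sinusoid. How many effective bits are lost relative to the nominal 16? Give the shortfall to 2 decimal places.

N_eff = (73.40 − 1.76)/6.02 = 11.9003 bits.
Lost resolution: 16 − 11.9003 = 4.0997 bits.

4.10 bits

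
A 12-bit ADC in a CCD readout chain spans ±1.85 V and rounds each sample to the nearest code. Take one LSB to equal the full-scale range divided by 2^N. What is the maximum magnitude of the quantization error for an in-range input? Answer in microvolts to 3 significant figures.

Full-scale range = 1.85 V − (-1.85 V) = 3.7 V.
Step size = 3.7/4096 V = 0.90332 mV.
|e|_max = LSB/2 = 452 µV.

452 µV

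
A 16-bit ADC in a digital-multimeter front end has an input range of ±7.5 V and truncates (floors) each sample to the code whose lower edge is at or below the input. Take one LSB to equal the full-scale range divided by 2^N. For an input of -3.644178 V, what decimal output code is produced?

Full-scale range = 7.5 V − (-7.5 V) = 15 V. LSB = 15 V / 2^16 ≈ 228.9 µV.
code = ⌊(V_in − V_min)/LSB⌋ = ⌊(V_in − V_min) × 2^16 / range⌋
     = ⌊(-3.644178 − (-7.5)) × 65536 / 15⌋ = ⌊3.855822 × 65536/15⌋
     = ⌊16846.343⌋ = 16846.

16846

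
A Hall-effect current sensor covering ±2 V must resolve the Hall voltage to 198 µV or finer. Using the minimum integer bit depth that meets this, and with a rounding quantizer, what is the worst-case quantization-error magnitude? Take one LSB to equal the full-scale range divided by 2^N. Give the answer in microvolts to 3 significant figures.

61.0 µV

Range = 2 − (-2) = 4 V.
Required number of levels: 4/198 µV = 20202; smallest N with 2^N ≥ that is 15.
LSB = 4 V / 2^15 = 122.07 µV.
Max error for round-to-nearest is LSB/2 = 61.0 µV.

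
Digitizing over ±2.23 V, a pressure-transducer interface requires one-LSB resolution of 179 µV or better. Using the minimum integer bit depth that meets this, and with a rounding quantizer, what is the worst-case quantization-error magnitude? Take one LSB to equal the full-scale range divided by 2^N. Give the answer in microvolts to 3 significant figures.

Range = 2.23 − (-2.23) = 4.46 V.
Need 2^N ≥ 4.46 V / 179 µV = 24920 → N_min = 15.
Step size = 4.46/32768 V = 136.11 µV.
Half an LSB is 68.1 µV.

68.1 µV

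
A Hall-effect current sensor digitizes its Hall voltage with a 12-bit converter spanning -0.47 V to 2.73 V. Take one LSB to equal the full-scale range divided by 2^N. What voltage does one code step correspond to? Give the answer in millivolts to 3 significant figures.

0.781 mV

The full-scale span is 2.73 − (-0.47) = 3.2 V.
2^12 = 4096 levels.
Step size = 3.2/4096 V = 0.781 mV.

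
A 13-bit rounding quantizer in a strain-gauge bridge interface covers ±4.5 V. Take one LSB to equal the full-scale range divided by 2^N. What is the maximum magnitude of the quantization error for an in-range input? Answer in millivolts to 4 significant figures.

Range = 4.5 − (-4.5) = 9 V.
Step size = 9/8192 V = 1.09863 mV.
Worst-case error for round-to-nearest is half an LSB: 0.5493 mV.

0.5493 mV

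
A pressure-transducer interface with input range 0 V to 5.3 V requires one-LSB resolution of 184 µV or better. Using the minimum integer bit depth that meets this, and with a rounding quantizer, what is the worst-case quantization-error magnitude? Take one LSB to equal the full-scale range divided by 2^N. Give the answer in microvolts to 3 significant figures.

80.9 µV

V_FS = 5.3 V.
Required number of levels: 5.3/184 µV = 28804; smallest N with 2^N ≥ that is 15.
One LSB is 5.3 V / 32768 = 161.74 µV.
Half an LSB is 80.9 µV.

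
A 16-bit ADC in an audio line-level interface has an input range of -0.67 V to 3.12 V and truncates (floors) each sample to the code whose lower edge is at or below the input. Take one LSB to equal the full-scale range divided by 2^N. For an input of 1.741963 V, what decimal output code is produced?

41707

Full-scale range = 3.12 V − (-0.67 V) = 3.79 V. LSB = 3.79 V / 2^16 ≈ 57.83 µV.
V_in − V_min = 1.741963 − (-0.67) = 2.411963 V.
Divide by LSB: 2.411963 × 65536/3.79 = 41707.2314.
Truncating gives code 41707.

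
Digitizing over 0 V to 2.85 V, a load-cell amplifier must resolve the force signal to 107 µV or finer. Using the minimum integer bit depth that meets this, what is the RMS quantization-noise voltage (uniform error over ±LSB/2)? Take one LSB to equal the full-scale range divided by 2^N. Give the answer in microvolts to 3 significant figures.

Range is 2.85 V.
Levels needed ≥ 2.85/107 µV = 26640. 2^15 = 32768 suffices, so N_min = 15.
LSB = 2.85 V / 2^15 = 86.975 µV.
σ_q = LSB/√12 = 86.975 µV/3.4641 = 25.1 µV.

25.1 µV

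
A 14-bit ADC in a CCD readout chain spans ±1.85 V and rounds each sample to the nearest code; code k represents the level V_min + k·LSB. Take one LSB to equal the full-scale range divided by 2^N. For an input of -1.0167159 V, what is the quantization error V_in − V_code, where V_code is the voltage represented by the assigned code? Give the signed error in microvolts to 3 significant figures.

−28.9 µV

Span: 1.85 V − (-1.85 V) = 3.7 V. LSB = 3.7 V / 2^14 ≈ 225.8 µV.
(V_in − V_min)/LSB = (-1.0167159 − (-1.85)) × 16384/3.7 = 3689.8721 → nearest code k = 3690.
Reconstructed level: -1.85 + 3690 × 3.7/16384 V = -1.0166870117 V.
e = -1.0167159 − (-1.0166870117) = −28.9 µV.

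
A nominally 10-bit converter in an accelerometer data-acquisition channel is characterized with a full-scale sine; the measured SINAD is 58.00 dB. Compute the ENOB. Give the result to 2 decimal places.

Inverting SNR = 6.02 N + 1.76: N_eff = (58.00 − 1.76)/6.02 = 9.3422.

9.34 bits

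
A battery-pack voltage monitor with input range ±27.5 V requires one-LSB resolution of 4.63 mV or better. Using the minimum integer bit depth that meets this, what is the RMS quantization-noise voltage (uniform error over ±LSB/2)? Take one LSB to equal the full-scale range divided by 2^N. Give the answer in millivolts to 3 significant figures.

0.969 mV

Range = 27.5 − (-27.5) = 55 V.
Required number of levels: 55/4.63 mV = 11879; smallest N with 2^N ≥ that is 14.
LSB = 55 V / 2^14 = 3.3569 mV.
σ_q = LSB/√12 = 3.3569 mV/3.4641 = 0.969 mV.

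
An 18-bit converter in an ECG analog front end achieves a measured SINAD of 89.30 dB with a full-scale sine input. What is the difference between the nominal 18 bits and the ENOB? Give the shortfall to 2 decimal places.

3.46 bits

N_eff = (89.30 − 1.76)/6.02 = 14.5415 bits.
18 − 14.5415 = 3.46 bits below nominal.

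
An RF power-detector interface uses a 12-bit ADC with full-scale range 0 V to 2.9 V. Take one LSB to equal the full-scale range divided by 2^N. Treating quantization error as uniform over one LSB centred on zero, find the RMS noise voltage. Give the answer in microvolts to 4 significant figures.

Full-scale range = 2.9 V.
Step size = 2.9/4096 V = 0.708008 mV.
V_rms = LSB/√12 = 0.708008 mV / √12 = 204.4 µV.

204.4 µV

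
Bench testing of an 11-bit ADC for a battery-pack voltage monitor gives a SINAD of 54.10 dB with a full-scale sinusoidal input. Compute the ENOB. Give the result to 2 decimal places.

(54.10 − 1.76) / 6.02 = 52.34/6.02 = 8.6944 effective bits.

8.69 bits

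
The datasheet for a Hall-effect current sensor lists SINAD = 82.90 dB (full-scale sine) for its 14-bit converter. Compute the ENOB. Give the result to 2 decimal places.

ENOB = (SINAD − 1.76) / 6.02 = (82.90 − 1.76) / 6.02 = 81.14 / 6.02 = 13.4784.

13.48 bits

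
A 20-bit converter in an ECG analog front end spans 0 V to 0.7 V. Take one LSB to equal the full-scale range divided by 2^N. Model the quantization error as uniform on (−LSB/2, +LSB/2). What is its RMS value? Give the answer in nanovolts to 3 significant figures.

193 nV

Full-scale range = 0.7 V.
Step size = 0.7/1048576 V = 0.66757 µV.
V_rms = LSB/√12 = 0.66757 µV / √12 = 193 nV.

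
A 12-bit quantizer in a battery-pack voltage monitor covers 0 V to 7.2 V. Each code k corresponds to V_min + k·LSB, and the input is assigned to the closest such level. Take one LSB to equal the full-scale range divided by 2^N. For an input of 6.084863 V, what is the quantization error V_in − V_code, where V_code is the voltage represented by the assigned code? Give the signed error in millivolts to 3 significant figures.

V_FS = 7.2 V. LSB = 7.2 V / 2^12 ≈ 1.758 mV.
(V_in − V_min)/LSB = (6.084863 − (0)) × 4096/7.2 = 3461.6110 → nearest code k = 3462.
V_code = 0 + (3462/4096) × 7.2 = 6.085546875 V.
Error = V_in − V_code = 6.084863 − (6.085546875) = −0.684 mV.

−0.684 mV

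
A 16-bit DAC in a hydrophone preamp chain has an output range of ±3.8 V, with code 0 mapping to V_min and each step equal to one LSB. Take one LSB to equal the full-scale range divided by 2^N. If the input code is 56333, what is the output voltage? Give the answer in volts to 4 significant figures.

2.733 V

Range = 3.8 − (-3.8) = 7.6 V. LSB = 7.6 V / 2^16.
Output = V_min + (56333/65536) × range = -3.8 + 0.859573 × 7.6 V
      = -3.8 + 6.53276 = 2.73276 V.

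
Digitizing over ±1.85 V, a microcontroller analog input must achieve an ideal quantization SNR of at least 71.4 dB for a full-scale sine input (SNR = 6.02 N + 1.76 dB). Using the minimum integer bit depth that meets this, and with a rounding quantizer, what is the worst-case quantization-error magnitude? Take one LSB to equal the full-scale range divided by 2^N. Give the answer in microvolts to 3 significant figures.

452 µV

The full-scale span is 1.85 − (-1.85) = 3.7 V.
Solving 6.02 N ≥ 71.4 − 1.76: N ≥ 11.568. Round up → N = 12.
Step size = 3.7/4096 V = 0.90332 mV.
Max error for round-to-nearest is LSB/2 = 452 µV.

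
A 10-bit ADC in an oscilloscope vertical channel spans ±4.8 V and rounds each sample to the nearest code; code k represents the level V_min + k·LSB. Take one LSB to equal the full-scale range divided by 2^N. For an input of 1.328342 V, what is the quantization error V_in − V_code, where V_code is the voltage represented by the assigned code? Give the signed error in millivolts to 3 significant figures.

The full-scale span is 4.8 − (-4.8) = 9.6 V. LSB = 9.6 V / 2^10 ≈ 9.375 mV.
Position in LSBs: (1.328342 − (-4.8)) × 1024/9.6 = 653.6898; rounding gives k = 654.
Reconstructed level: -4.8 + 654 × 9.6/1024 V = 1.331250000 V.
V_in − V_code = 1.328342 − (1.331250000) = −2.91 mV.

−2.91 mV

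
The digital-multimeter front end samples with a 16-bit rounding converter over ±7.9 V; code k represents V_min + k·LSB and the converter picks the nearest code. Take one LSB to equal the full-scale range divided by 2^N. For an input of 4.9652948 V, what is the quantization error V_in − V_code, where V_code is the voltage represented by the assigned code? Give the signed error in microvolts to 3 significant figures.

Range = 7.9 − (-7.9) = 15.8 V. LSB = 15.8 V / 2^16 ≈ 241.1 µV.
(4.9652948 − (-7.9)) / LSB = 12.8652948 × 65536/15.8 = 53363.2886. Nearest integer: k = 53363.
V_code = -7.9 + (53363/65536) × 15.8 = 4.9652252197 V.
e = 4.9652948 − (4.9652252197) = +69.6 µV.

+69.6 µV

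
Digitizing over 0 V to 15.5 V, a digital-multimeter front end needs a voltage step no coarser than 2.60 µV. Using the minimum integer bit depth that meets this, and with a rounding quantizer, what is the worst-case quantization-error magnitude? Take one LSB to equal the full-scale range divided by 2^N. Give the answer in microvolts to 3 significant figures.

0.924 µV

Range is 15.5 V.
Need 2^N ≥ 15.5 V / 2.60 µV = 5.962e6 → N_min = 23.
LSB = 15.5 V ÷ 2^23 = 15.5/8388608 V = 1.8477 µV.
|e|_max = LSB/2 = 0.924 µV.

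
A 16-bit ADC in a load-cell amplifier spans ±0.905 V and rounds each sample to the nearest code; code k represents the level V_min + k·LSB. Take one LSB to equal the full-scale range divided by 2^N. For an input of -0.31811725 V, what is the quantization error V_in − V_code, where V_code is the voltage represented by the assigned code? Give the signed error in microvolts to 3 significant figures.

Full-scale range = 0.905 V − (-0.905 V) = 1.81 V. LSB = 1.81 V / 2^16 ≈ 27.62 µV.
(-0.31811725 − (-0.905)) / LSB = 0.58688275 × 65536/1.81 = 21249.6950. Nearest integer: k = 21250.
V_code = -0.905 + (21250/65536) × 1.81 = -0.31810882568 V.
V_in − V_code = -0.31811725 − (-0.31810882568) = −8.42 µV.

−8.42 µV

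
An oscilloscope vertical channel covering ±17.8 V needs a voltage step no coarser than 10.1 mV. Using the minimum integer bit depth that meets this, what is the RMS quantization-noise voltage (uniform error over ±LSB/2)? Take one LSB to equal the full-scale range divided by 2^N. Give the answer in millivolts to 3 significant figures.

2.51 mV

Full-scale range = 17.8 V − (-17.8 V) = 35.6 V.
Levels needed ≥ 35.6/10.1 mV = 3525. 2^12 = 4096 suffices, so N_min = 12.
LSB = 35.6 V ÷ 2^12 = 35.6/4096 V = 8.6914 mV.
σ_q = LSB/√12 = 8.6914 mV/3.4641 = 2.51 mV.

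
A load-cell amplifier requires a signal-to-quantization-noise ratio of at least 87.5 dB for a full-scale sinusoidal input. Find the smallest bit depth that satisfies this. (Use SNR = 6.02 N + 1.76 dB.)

15 bits

Required N = ⌈(87.5 − 1.76)/6.02⌉ = ⌈14.243⌉ = 15.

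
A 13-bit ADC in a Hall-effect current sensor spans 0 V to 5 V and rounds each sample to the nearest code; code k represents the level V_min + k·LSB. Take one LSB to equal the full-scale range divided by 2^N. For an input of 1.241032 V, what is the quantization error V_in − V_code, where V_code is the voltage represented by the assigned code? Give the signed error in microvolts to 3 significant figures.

+187 µV

V_FS = 5 V. LSB = 5 V / 2^13 ≈ 0.6104 mV.
(1.241032 − (0)) / LSB = 1.241032 × 8192/5 = 2033.3068. Nearest integer: k = 2033.
V_code = 0 + (2033/8192) × 5 = 1.240844727 V.
e = 1.241032 − (1.240844727) = +187 µV.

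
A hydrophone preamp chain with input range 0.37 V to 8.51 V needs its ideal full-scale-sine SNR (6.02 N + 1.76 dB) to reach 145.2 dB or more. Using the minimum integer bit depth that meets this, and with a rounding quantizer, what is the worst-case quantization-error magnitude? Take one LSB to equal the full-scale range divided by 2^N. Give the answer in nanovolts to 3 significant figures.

243 nV

Span: 8.51 V − (0.37 V) = 8.14 V.
N ≥ (145.2 − 1.76)/6.02 = 23.827 → N_min = 24.
LSB = 8.14 V / 2^24 = 485.18 nV.
Half an LSB is 243 nV.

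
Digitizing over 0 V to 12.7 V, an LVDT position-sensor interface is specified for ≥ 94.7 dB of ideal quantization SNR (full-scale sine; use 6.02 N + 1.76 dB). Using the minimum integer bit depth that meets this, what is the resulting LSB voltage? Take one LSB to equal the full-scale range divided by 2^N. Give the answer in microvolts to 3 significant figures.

194 µV

Range is 12.7 V.
Required N = ⌈(94.7 − 1.76)/6.02⌉ = ⌈15.439⌉ = 16.
Step size = 12.7/65536 V = 194 µV.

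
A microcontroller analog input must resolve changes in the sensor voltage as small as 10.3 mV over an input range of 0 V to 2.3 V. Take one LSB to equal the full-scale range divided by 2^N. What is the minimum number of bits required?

8 bits

Full-scale range = 2.3 V.
Need 2^N ≥ 2.3 V / 10.3 mV = 223.3 → N_min = 8.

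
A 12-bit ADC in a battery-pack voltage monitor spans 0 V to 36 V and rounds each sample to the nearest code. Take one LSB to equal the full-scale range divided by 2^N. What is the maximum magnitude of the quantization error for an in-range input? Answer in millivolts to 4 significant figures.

Full-scale range = 36 V.
LSB = 36 V ÷ 2^12 = 36/4096 V = 8.78906 mV.
Worst-case error for round-to-nearest is half an LSB: 4.395 mV.

4.395 mV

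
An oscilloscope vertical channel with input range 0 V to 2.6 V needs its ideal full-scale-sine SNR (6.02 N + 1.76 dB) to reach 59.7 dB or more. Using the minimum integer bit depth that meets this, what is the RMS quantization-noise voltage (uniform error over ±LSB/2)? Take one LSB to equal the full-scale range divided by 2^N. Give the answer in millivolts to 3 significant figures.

Span = 2.6 V.
Solving 6.02 N ≥ 59.7 − 1.76: N ≥ 9.625. Round up → N = 10.
Step size = 2.6/1024 V = 2.5391 mV.
RMS noise = LSB/√12 = 0.733 mV.

0.733 mV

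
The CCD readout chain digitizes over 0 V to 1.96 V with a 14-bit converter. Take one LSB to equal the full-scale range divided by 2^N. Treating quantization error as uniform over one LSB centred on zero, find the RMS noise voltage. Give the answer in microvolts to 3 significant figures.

Span = 1.96 V.
LSB = 1.96 V / 2^14 = 119.63 µV.
V_rms = LSB/√12 = 119.63 µV / √12 = 34.5 µV.

34.5 µV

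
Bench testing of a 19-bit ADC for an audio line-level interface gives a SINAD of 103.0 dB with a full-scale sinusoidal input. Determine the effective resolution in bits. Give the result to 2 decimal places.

Inverting SNR = 6.02 N + 1.76: N_eff = (103.0 − 1.76)/6.02 = 16.8173.

16.82 bits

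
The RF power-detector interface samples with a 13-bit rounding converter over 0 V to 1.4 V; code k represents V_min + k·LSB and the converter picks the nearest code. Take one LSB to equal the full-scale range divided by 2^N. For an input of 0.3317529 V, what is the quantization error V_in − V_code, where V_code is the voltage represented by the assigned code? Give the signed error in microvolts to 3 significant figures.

+39.0 µV

Range is 1.4 V. LSB = 1.4 V / 2^13 ≈ 170.9 µV.
(0.3317529 − (0)) / LSB = 0.3317529 × 8192/1.4 = 1941.2284. Nearest integer: k = 1941.
V_code = V_min + k × range/2^13 = 0 + 1941 × 1.4/8192 = 0.3317138672 V.
V_in − V_code = 0.3317529 − (0.3317138672) = +39.0 µV.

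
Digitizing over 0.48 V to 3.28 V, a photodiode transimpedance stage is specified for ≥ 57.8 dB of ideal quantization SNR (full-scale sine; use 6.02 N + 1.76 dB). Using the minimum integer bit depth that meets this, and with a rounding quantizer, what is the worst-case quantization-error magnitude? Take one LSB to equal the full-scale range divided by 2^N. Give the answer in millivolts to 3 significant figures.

Span: 3.28 V − (0.48 V) = 2.8 V.
Required N = ⌈(57.8 − 1.76)/6.02⌉ = ⌈9.309⌉ = 10.
Step size = 2.8/1024 V = 2.7344 mV.
Max error for round-to-nearest is LSB/2 = 1.37 mV.

1.37 mV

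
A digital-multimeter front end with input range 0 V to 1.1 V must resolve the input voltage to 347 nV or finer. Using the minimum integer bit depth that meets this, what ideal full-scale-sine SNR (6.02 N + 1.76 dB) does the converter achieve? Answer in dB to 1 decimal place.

Span = 1.1 V.
Levels needed ≥ 1.1/347 nV = 3.170e6. 2^22 = 4194304 suffices, so N_min = 22.
Ideal SNR at N = 22: 6.02·22 + 1.76 = 134.2 dB.

134.2 dB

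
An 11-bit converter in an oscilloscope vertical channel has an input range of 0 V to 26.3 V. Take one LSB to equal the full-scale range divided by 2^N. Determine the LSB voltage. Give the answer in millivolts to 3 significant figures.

Range is 26.3 V.
Number of codes = 2^11 = 2048.
Step size = 26.3/2048 V = 12.8 mV.

12.8 mV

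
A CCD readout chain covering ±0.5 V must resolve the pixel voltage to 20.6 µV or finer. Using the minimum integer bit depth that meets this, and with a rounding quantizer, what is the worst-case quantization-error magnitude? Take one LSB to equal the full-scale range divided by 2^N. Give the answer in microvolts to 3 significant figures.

7.63 µV

Range = 0.5 − (-0.5) = 1 V.
Need 2^N ≥ 1 V / 20.6 µV = 48540 → N_min = 16.
One LSB is 1 V / 65536 = 15.259 µV.
|e|_max = LSB/2 = 7.63 µV.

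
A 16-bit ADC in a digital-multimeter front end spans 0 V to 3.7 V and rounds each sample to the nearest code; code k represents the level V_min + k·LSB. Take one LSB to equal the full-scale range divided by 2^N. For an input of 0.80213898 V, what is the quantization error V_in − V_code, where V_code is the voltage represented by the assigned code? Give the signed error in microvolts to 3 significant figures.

Range is 3.7 V. LSB = 3.7 V / 2^16 ≈ 56.46 µV.
(0.80213898 − (0)) / LSB = 0.80213898 × 65536/3.7 = 14207.8325. Nearest integer: k = 14208.
V_code = V_min + k × range/2^16 = 0 + 14208 × 3.7/65536 = 0.80214843750 V.
V_in − V_code = 0.80213898 − (0.80214843750) = −9.46 µV.

−9.46 µV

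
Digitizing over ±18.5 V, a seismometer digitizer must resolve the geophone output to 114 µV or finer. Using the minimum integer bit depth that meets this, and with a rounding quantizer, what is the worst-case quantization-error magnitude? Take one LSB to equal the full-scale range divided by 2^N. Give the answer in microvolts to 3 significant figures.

35.3 µV

Full-scale range = 18.5 V − (-18.5 V) = 37 V.
Required number of levels: 37/114 µV = 324560; smallest N with 2^N ≥ that is 19.
LSB = 37 V / 2^19 = 70.572 µV.
Half an LSB is 35.3 µV.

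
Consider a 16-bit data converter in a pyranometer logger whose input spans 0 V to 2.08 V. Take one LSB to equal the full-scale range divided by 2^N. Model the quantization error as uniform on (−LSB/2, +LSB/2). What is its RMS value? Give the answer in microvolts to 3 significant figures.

Full-scale range = 2.08 V.
LSB = 2.08 V / 2^16 = 31.738 µV.
V_rms = LSB/√12 = 31.738 µV / √12 = 9.16 µV.

9.16 µV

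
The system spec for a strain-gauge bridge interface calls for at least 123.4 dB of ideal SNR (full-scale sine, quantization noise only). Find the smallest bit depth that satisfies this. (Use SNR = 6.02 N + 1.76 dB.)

Required N = ⌈(123.4 − 1.76)/6.02⌉ = ⌈20.206⌉ = 21.

21 bits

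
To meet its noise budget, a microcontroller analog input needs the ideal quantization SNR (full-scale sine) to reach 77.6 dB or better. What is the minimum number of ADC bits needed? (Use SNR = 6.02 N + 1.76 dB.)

6.02 N + 1.76 ≥ 77.6 gives N ≥ 12.598, so the minimum integer is 13.

13 bits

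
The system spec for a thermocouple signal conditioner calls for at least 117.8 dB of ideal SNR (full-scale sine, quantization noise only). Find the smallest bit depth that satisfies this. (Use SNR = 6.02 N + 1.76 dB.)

20 bits

N ≥ (117.8 − 1.76)/6.02 = 19.276 → N_min = 20.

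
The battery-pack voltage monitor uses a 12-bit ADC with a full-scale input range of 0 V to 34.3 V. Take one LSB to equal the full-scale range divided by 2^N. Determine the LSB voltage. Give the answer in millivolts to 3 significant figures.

V_FS = 34.3 V.
There are 2^12 = 4096 steps.
LSB = 34.3 V / 2^12 = 8.37 mV.

8.37 mV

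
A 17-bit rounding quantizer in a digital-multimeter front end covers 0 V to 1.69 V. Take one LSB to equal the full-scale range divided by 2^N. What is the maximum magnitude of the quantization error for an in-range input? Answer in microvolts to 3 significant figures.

Range is 1.69 V.
LSB = 1.69 V ÷ 2^17 = 1.69/131072 V = 12.894 µV.
Worst-case error for round-to-nearest is half an LSB: 6.45 µV.

6.45 µV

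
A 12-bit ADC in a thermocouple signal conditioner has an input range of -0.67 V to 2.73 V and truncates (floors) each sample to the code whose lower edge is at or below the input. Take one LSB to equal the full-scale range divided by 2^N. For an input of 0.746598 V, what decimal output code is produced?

1706

Range = 2.73 − (-0.67) = 3.4 V. LSB = 3.4 V / 2^12 ≈ 0.8301 mV.
code = ⌊(V_in − V_min)/LSB⌋ = ⌊(V_in − V_min) × 2^12 / range⌋
     = ⌊(0.746598 − (-0.67)) × 4096 / 3.4⌋ = ⌊1.416598 × 4096/3.4⌋
     = ⌊1706.584⌋ = 1706.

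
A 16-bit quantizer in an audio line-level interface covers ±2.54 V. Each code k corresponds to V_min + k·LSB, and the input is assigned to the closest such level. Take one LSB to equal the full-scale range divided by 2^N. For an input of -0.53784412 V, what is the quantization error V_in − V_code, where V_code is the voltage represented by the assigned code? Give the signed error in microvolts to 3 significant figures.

Span: 2.54 V − (-2.54 V) = 5.08 V. LSB = 5.08 V / 2^16 ≈ 77.51 µV.
(-0.53784412 − (-2.54)) / LSB = 2.00215588 × 65536/5.08 = 25829.3874. Nearest integer: k = 25829.
Reconstructed level: -2.54 + 25829 × 5.08/65536 V = -0.53787414551 V.
V_in − V_code = -0.53784412 − (-0.53787414551) = +30.0 µV.

+30.0 µV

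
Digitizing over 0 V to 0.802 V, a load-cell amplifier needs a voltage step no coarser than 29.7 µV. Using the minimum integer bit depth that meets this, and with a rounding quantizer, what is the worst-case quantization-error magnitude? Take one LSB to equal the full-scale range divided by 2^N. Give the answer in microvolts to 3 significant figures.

12.2 µV

Full-scale range = 0.802 V.
Levels needed ≥ 0.802/29.7 µV = 27000. 2^15 = 32768 suffices, so N_min = 15.
Step size = 0.802/32768 V = 24.475 µV.
Half an LSB is 12.2 µV.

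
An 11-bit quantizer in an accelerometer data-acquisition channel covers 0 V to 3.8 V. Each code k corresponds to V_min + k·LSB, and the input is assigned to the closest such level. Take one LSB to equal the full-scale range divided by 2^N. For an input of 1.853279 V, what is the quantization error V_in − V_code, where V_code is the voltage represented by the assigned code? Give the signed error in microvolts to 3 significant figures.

Range is 3.8 V. LSB = 3.8 V / 2^11 ≈ 1.855 mV.
Position in LSBs: (1.853279 − (0)) × 2048/3.8 = 998.8198; rounding gives k = 999.
V_code = V_min + k × range/2^11 = 0 + 999 × 3.8/2048 = 1.853613281 V.
Error = V_in − V_code = 1.853279 − (1.853613281) = −334 µV.

−334 µV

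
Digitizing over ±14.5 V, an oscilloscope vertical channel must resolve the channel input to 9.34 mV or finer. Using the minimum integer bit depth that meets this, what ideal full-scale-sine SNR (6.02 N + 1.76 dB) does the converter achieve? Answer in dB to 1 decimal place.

Span: 14.5 V − (-14.5 V) = 29 V.
Levels needed ≥ 29/9.34 mV = 3105. 2^12 = 4096 suffices, so N_min = 12.
6.02(12) + 1.76 = 74.00 dB.

74.0 dB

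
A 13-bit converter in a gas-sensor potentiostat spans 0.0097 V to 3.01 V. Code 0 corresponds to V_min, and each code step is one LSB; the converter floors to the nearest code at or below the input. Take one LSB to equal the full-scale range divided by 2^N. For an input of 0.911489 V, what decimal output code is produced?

Span: 3.01 V − (0.0097 V) = 3.0003 V. LSB = 3.0003 V / 2^13 ≈ 366.2 µV.
code = ⌊(V_in − V_min)/LSB⌋ = ⌊(V_in − V_min) × 2^13 / range⌋
     = ⌊(0.911489 − (0.0097)) × 8192 / 3.0003⌋ = ⌊0.901789 × 8192/3.0003⌋
     = ⌊2462.239⌋ = 2462.

2462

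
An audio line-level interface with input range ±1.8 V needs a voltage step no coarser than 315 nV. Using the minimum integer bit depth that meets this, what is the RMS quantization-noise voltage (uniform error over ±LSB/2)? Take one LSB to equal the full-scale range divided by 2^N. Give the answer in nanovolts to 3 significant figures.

61.9 nV

Range = 1.8 − (-1.8) = 3.6 V.
3.6 V / 315 nV = 1.143e7. Since 2^23 = 8388608 and 2^24 = 16777216, N = 24.
One LSB is 3.6 V / 16777216 = 214.58 nV.
V_rms = LSB/√12 = 61.9 nV.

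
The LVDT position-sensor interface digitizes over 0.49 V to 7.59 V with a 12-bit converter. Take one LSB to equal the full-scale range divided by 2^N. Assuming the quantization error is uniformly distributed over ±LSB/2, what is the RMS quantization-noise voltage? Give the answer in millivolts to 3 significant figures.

0.500 mV

Range = 7.59 − (0.49) = 7.1 V.
One LSB is 7.1 V / 4096 = 1.7334 mV.
For a uniform distribution on [−LSB/2, +LSB/2], V_rms = LSB/√12 = 1.7334 mV/3.4641 = 0.500 mV.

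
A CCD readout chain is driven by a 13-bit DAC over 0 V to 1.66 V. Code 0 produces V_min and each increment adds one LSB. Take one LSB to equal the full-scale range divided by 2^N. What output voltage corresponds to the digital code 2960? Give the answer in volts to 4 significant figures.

0.5998 V

Range is 1.66 V. LSB = 1.66 V / 2^13.
Output = V_min + (2960/8192) × range = 0 + 0.361328 × 1.66 V
      = 0 V + 0.599805 V = 0.599805 V.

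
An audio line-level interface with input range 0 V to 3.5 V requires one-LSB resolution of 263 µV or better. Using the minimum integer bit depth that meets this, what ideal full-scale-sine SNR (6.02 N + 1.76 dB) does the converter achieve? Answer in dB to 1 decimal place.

Span = 3.5 V.
Need 2^N ≥ 3.5 V / 263 µV = 13310 → N_min = 14.
SNR = 6.02 × 14 + 1.76 = 86.04 dB.

86.0 dB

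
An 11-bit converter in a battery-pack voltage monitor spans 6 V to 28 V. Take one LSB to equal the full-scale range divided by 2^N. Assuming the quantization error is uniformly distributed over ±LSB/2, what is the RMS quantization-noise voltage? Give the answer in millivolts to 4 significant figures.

The full-scale span is 28 − (6) = 22 V.
LSB = 22 V ÷ 2^11 = 22/2048 V = 10.7422 mV.
V_rms = LSB/√12 = 10.7422 mV / √12 = 3.101 mV.

3.101 mV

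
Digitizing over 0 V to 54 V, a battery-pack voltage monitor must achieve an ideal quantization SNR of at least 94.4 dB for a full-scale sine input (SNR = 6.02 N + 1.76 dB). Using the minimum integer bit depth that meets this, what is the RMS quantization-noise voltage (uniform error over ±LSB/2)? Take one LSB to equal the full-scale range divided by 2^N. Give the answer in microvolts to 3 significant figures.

V_FS = 54 V.
Solving 6.02 N ≥ 94.4 − 1.76: N ≥ 15.389. Round up → N = 16.
Step size = 54/65536 V = 0.82397 mV.
V_rms = LSB/√12 = 238 µV.

238 µV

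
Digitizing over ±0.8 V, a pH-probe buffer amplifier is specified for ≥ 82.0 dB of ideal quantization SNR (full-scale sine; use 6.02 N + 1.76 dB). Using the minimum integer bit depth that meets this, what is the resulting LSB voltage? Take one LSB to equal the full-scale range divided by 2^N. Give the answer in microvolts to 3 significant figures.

Full-scale range = 0.8 V − (-0.8 V) = 1.6 V.
Required N = ⌈(82.0 − 1.76)/6.02⌉ = ⌈13.329⌉ = 14.
LSB = 1.6 V ÷ 2^14 = 1.6/16384 V = 97.7 µV.

97.7 µV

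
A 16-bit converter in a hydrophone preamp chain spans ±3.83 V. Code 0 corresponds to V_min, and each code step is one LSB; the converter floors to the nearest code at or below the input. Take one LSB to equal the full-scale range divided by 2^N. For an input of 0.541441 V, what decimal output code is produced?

Range = 3.83 − (-3.83) = 7.66 V. LSB = 7.66 V / 2^16 ≈ 116.9 µV.
(V_in − V_min) × 2^16/range = (0.541441 − (-3.83)) × 65536/7.66 = 37400.360.
Floor → code = 37400.

37400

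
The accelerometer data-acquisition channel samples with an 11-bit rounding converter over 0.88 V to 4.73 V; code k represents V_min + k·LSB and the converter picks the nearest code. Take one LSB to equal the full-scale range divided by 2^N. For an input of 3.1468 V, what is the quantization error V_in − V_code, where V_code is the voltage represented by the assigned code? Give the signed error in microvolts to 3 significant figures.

Range = 4.73 − (0.88) = 3.85 V. LSB = 3.85 V / 2^11 ≈ 1.880 mV.
Position in LSBs: (3.1468 − (0.88)) × 2048/3.85 = 1205.8198; rounding gives k = 1206.
Reconstructed level: 0.88 + 1206 × 3.85/2048 V = 3.147138672 V.
V_in − V_code = 3.1468 − (3.147138672) = −339 µV.

−339 µV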